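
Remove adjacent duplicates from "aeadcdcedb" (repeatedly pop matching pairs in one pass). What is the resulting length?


Input: aeadcdcedb
Stack-based adjacent duplicate removal:
  Read 'a': push. Stack: a
  Read 'e': push. Stack: ae
  Read 'a': push. Stack: aea
  Read 'd': push. Stack: aead
  Read 'c': push. Stack: aeadc
  Read 'd': push. Stack: aeadcd
  Read 'c': push. Stack: aeadcdc
  Read 'e': push. Stack: aeadcdce
  Read 'd': push. Stack: aeadcdced
  Read 'b': push. Stack: aeadcdcedb
Final stack: "aeadcdcedb" (length 10)

10


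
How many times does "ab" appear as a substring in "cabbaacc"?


Searching for "ab" in "cabbaacc"
Scanning each position:
  Position 0: "ca" => no
  Position 1: "ab" => MATCH
  Position 2: "bb" => no
  Position 3: "ba" => no
  Position 4: "aa" => no
  Position 5: "ac" => no
  Position 6: "cc" => no
Total occurrences: 1

1


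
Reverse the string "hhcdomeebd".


Input: hhcdomeebd
Reading characters right to left:
  Position 9: 'd'
  Position 8: 'b'
  Position 7: 'e'
  Position 6: 'e'
  Position 5: 'm'
  Position 4: 'o'
  Position 3: 'd'
  Position 2: 'c'
  Position 1: 'h'
  Position 0: 'h'
Reversed: dbeemodchh

dbeemodchh


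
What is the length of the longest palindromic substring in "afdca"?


Input: "afdca"
Checking substrings for palindromes:
  No multi-char palindromic substrings found
Longest palindromic substring: "a" with length 1

1


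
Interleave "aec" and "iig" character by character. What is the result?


Interleaving "aec" and "iig":
  Position 0: 'a' from first, 'i' from second => "ai"
  Position 1: 'e' from first, 'i' from second => "ei"
  Position 2: 'c' from first, 'g' from second => "cg"
Result: aieicg

aieicg


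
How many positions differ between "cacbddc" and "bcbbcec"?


Comparing "cacbddc" and "bcbbcec" position by position:
  Position 0: 'c' vs 'b' => DIFFER
  Position 1: 'a' vs 'c' => DIFFER
  Position 2: 'c' vs 'b' => DIFFER
  Position 3: 'b' vs 'b' => same
  Position 4: 'd' vs 'c' => DIFFER
  Position 5: 'd' vs 'e' => DIFFER
  Position 6: 'c' vs 'c' => same
Positions that differ: 5

5


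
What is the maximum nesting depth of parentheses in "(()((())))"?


Input: "(()((())))"
Tracking depth:
  Position 0 '(': depth becomes 1
  Position 1 '(': depth becomes 2
  Position 2 ')': depth becomes 1
  Position 3 '(': depth becomes 2
  Position 4 '(': depth becomes 3
  Position 5 '(': depth becomes 4
  Position 6 ')': depth becomes 3
  Position 7 ')': depth becomes 2
  Position 8 ')': depth becomes 1
  Position 9 ')': depth becomes 0
Maximum depth reached: 4

4


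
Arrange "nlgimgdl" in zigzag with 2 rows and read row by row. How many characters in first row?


Zigzag "nlgimgdl" into 2 rows:
Placing characters:
  'n' => row 0
  'l' => row 1
  'g' => row 0
  'i' => row 1
  'm' => row 0
  'g' => row 1
  'd' => row 0
  'l' => row 1
Rows:
  Row 0: "ngmd"
  Row 1: "ligl"
First row length: 4

4


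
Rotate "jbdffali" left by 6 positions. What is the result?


Input: "jbdffali", rotate left by 6
First 6 characters: "jbdffa"
Remaining characters: "li"
Concatenate remaining + first: "li" + "jbdffa" = "lijbdffa"

lijbdffa


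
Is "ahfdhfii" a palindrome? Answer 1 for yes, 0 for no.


Input: ahfdhfii
Reversed: iifhdfha
  Compare pos 0 ('a') with pos 7 ('i'): MISMATCH
  Compare pos 1 ('h') with pos 6 ('i'): MISMATCH
  Compare pos 2 ('f') with pos 5 ('f'): match
  Compare pos 3 ('d') with pos 4 ('h'): MISMATCH
Result: not a palindrome

0


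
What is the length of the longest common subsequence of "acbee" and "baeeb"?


LCS of "acbee" and "baeeb"
DP table:
           b    a    e    e    b
      0    0    0    0    0    0
  a   0    0    1    1    1    1
  c   0    0    1    1    1    1
  b   0    1    1    1    1    2
  e   0    1    1    2    2    2
  e   0    1    1    2    3    3
LCS length = dp[5][5] = 3

3


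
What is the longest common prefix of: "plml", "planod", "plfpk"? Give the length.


Words: plml, planod, plfpk
  Position 0: all 'p' => match
  Position 1: all 'l' => match
  Position 2: ('m', 'a', 'f') => mismatch, stop
LCP = "pl" (length 2)

2


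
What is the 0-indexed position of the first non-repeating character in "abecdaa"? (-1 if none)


Input: abecdaa
Character frequencies:
  'a': 3
  'b': 1
  'c': 1
  'd': 1
  'e': 1
Scanning left to right for freq == 1:
  Position 0 ('a'): freq=3, skip
  Position 1 ('b'): unique! => answer = 1

1


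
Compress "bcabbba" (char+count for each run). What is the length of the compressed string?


Input: bcabbba
Runs:
  'b' x 1 => "b1"
  'c' x 1 => "c1"
  'a' x 1 => "a1"
  'b' x 3 => "b3"
  'a' x 1 => "a1"
Compressed: "b1c1a1b3a1"
Compressed length: 10

10


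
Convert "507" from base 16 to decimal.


Input: "507" in base 16
Positional expansion:
  Digit '5' (value 5) x 16^2 = 1280
  Digit '0' (value 0) x 16^1 = 0
  Digit '7' (value 7) x 16^0 = 7
Sum = 1287

1287


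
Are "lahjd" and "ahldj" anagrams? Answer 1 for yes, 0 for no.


Strings: "lahjd", "ahldj"
Sorted first:  adhjl
Sorted second: adhjl
Sorted forms match => anagrams

1


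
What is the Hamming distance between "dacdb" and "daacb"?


Comparing "dacdb" and "daacb" position by position:
  Position 0: 'd' vs 'd' => same
  Position 1: 'a' vs 'a' => same
  Position 2: 'c' vs 'a' => differ
  Position 3: 'd' vs 'c' => differ
  Position 4: 'b' vs 'b' => same
Total differences (Hamming distance): 2

2


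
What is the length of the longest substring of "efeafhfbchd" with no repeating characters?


Input: "efeafhfbchd"
Sliding window (track last position of each char):
  Position 0 ('e'): window [0,0] length 1 -- new best
  Position 1 ('f'): window [0,1] length 2 -- new best
  Position 2 ('e'): repeat (last at 0), move window start to 1
  Position 2 ('e'): window [1,2] length 2
  Position 3 ('a'): window [1,3] length 3 -- new best
  Position 4 ('f'): repeat (last at 1), move window start to 2
  Position 4 ('f'): window [2,4] length 3
  Position 5 ('h'): window [2,5] length 4 -- new best
  Position 6 ('f'): repeat (last at 4), move window start to 5
  Position 6 ('f'): window [5,6] length 2
  Position 7 ('b'): window [5,7] length 3
  Position 8 ('c'): window [5,8] length 4
  Position 9 ('h'): repeat (last at 5), move window start to 6
  Position 9 ('h'): window [6,9] length 4
  Position 10 ('d'): window [6,10] length 5 -- new best
Longest substring with no repeats: "fbchd" with length 5

5


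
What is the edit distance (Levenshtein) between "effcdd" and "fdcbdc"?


Computing edit distance: "effcdd" -> "fdcbdc"
DP table:
           f    d    c    b    d    c
      0    1    2    3    4    5    6
  e   1    1    2    3    4    5    6
  f   2    1    2    3    4    5    6
  f   3    2    2    3    4    5    6
  c   4    3    3    2    3    4    5
  d   5    4    3    3    3    3    4
  d   6    5    4    4    4    3    4
Edit distance = dp[6][6] = 4

4


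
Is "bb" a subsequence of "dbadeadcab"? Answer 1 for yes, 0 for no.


Check if "bb" is a subsequence of "dbadeadcab"
Greedy scan:
  Position 0 ('d'): no match needed
  Position 1 ('b'): matches sub[0] = 'b'
  Position 2 ('a'): no match needed
  Position 3 ('d'): no match needed
  Position 4 ('e'): no match needed
  Position 5 ('a'): no match needed
  Position 6 ('d'): no match needed
  Position 7 ('c'): no match needed
  Position 8 ('a'): no match needed
  Position 9 ('b'): matches sub[1] = 'b'
All 2 characters matched => is a subsequence

1


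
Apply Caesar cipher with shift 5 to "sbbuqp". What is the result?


Caesar cipher: shift "sbbuqp" by 5
  's' (pos 18) + 5 = pos 23 = 'x'
  'b' (pos 1) + 5 = pos 6 = 'g'
  'b' (pos 1) + 5 = pos 6 = 'g'
  'u' (pos 20) + 5 = pos 25 = 'z'
  'q' (pos 16) + 5 = pos 21 = 'v'
  'p' (pos 15) + 5 = pos 20 = 'u'
Result: xggzvu

xggzvu


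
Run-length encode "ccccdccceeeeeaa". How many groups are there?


Input: ccccdccceeeeeaa
Scanning for consecutive runs:
  Group 1: 'c' x 4 (positions 0-3)
  Group 2: 'd' x 1 (positions 4-4)
  Group 3: 'c' x 3 (positions 5-7)
  Group 4: 'e' x 5 (positions 8-12)
  Group 5: 'a' x 2 (positions 13-14)
Total groups: 5

5


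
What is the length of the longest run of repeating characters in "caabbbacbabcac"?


Input: "caabbbacbabcac"
Scanning for longest run:
  Position 1 ('a'): new char, reset run to 1
  Position 2 ('a'): continues run of 'a', length=2
  Position 3 ('b'): new char, reset run to 1
  Position 4 ('b'): continues run of 'b', length=2
  Position 5 ('b'): continues run of 'b', length=3
  Position 6 ('a'): new char, reset run to 1
  Position 7 ('c'): new char, reset run to 1
  Position 8 ('b'): new char, reset run to 1
  Position 9 ('a'): new char, reset run to 1
  Position 10 ('b'): new char, reset run to 1
  Position 11 ('c'): new char, reset run to 1
  Position 12 ('a'): new char, reset run to 1
  Position 13 ('c'): new char, reset run to 1
Longest run: 'b' with length 3

3


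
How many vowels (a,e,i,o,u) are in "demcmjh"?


Input: demcmjh
Checking each character:
  'd' at position 0: consonant
  'e' at position 1: vowel (running total: 1)
  'm' at position 2: consonant
  'c' at position 3: consonant
  'm' at position 4: consonant
  'j' at position 5: consonant
  'h' at position 6: consonant
Total vowels: 1

1


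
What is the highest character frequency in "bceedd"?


Input: bceedd
Character counts:
  'b': 1
  'c': 1
  'd': 2
  'e': 2
Maximum frequency: 2

2


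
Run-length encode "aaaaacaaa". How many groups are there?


Input: aaaaacaaa
Scanning for consecutive runs:
  Group 1: 'a' x 5 (positions 0-4)
  Group 2: 'c' x 1 (positions 5-5)
  Group 3: 'a' x 3 (positions 6-8)
Total groups: 3

3


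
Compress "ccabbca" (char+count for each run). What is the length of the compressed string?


Input: ccabbca
Runs:
  'c' x 2 => "c2"
  'a' x 1 => "a1"
  'b' x 2 => "b2"
  'c' x 1 => "c1"
  'a' x 1 => "a1"
Compressed: "c2a1b2c1a1"
Compressed length: 10

10


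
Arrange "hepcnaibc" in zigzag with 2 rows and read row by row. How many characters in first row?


Zigzag "hepcnaibc" into 2 rows:
Placing characters:
  'h' => row 0
  'e' => row 1
  'p' => row 0
  'c' => row 1
  'n' => row 0
  'a' => row 1
  'i' => row 0
  'b' => row 1
  'c' => row 0
Rows:
  Row 0: "hpnic"
  Row 1: "ecab"
First row length: 5

5


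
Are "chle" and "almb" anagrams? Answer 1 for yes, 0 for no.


Strings: "chle", "almb"
Sorted first:  cehl
Sorted second: ablm
Differ at position 0: 'c' vs 'a' => not anagrams

0


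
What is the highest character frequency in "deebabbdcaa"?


Input: deebabbdcaa
Character counts:
  'a': 3
  'b': 3
  'c': 1
  'd': 2
  'e': 2
Maximum frequency: 3

3


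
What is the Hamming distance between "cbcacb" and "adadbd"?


Comparing "cbcacb" and "adadbd" position by position:
  Position 0: 'c' vs 'a' => differ
  Position 1: 'b' vs 'd' => differ
  Position 2: 'c' vs 'a' => differ
  Position 3: 'a' vs 'd' => differ
  Position 4: 'c' vs 'b' => differ
  Position 5: 'b' vs 'd' => differ
Total differences (Hamming distance): 6

6


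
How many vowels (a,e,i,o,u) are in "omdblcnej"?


Input: omdblcnej
Checking each character:
  'o' at position 0: vowel (running total: 1)
  'm' at position 1: consonant
  'd' at position 2: consonant
  'b' at position 3: consonant
  'l' at position 4: consonant
  'c' at position 5: consonant
  'n' at position 6: consonant
  'e' at position 7: vowel (running total: 2)
  'j' at position 8: consonant
Total vowels: 2

2


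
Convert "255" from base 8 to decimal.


Input: "255" in base 8
Positional expansion:
  Digit '2' (value 2) x 8^2 = 128
  Digit '5' (value 5) x 8^1 = 40
  Digit '5' (value 5) x 8^0 = 5
Sum = 173

173


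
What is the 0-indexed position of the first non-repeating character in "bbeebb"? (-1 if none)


Input: bbeebb
Character frequencies:
  'b': 4
  'e': 2
Scanning left to right for freq == 1:
  Position 0 ('b'): freq=4, skip
  Position 1 ('b'): freq=4, skip
  Position 2 ('e'): freq=2, skip
  Position 3 ('e'): freq=2, skip
  Position 4 ('b'): freq=4, skip
  Position 5 ('b'): freq=4, skip
  No unique character found => answer = -1

-1


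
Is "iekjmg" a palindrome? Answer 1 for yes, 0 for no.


Input: iekjmg
Reversed: gmjkei
  Compare pos 0 ('i') with pos 5 ('g'): MISMATCH
  Compare pos 1 ('e') with pos 4 ('m'): MISMATCH
  Compare pos 2 ('k') with pos 3 ('j'): MISMATCH
Result: not a palindrome

0


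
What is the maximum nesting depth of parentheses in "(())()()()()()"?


Input: "(())()()()()()"
Tracking depth:
  Position 0 '(': depth becomes 1
  Position 1 '(': depth becomes 2
  Position 2 ')': depth becomes 1
  Position 3 ')': depth becomes 0
  Position 4 '(': depth becomes 1
  Position 5 ')': depth becomes 0
  Position 6 '(': depth becomes 1
  Position 7 ')': depth becomes 0
  Position 8 '(': depth becomes 1
  Position 9 ')': depth becomes 0
  Position 10 '(': depth becomes 1
  Position 11 ')': depth becomes 0
  Position 12 '(': depth becomes 1
  Position 13 ')': depth becomes 0
Maximum depth reached: 2

2


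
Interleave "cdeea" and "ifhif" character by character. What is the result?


Interleaving "cdeea" and "ifhif":
  Position 0: 'c' from first, 'i' from second => "ci"
  Position 1: 'd' from first, 'f' from second => "df"
  Position 2: 'e' from first, 'h' from second => "eh"
  Position 3: 'e' from first, 'i' from second => "ei"
  Position 4: 'a' from first, 'f' from second => "af"
Result: cidfeheiaf

cidfeheiaf


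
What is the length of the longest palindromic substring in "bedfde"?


Input: "bedfde"
Checking substrings for palindromes:
  [1:6] "edfde" (len 5) => palindrome
  [2:5] "dfd" (len 3) => palindrome
Longest palindromic substring: "edfde" with length 5

5


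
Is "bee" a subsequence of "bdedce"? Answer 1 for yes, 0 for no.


Check if "bee" is a subsequence of "bdedce"
Greedy scan:
  Position 0 ('b'): matches sub[0] = 'b'
  Position 1 ('d'): no match needed
  Position 2 ('e'): matches sub[1] = 'e'
  Position 3 ('d'): no match needed
  Position 4 ('c'): no match needed
  Position 5 ('e'): matches sub[2] = 'e'
All 3 characters matched => is a subsequence

1


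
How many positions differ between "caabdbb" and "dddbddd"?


Comparing "caabdbb" and "dddbddd" position by position:
  Position 0: 'c' vs 'd' => DIFFER
  Position 1: 'a' vs 'd' => DIFFER
  Position 2: 'a' vs 'd' => DIFFER
  Position 3: 'b' vs 'b' => same
  Position 4: 'd' vs 'd' => same
  Position 5: 'b' vs 'd' => DIFFER
  Position 6: 'b' vs 'd' => DIFFER
Positions that differ: 5

5


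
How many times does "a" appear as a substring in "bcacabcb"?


Searching for "a" in "bcacabcb"
Scanning each position:
  Position 0: "b" => no
  Position 1: "c" => no
  Position 2: "a" => MATCH
  Position 3: "c" => no
  Position 4: "a" => MATCH
  Position 5: "b" => no
  Position 6: "c" => no
  Position 7: "b" => no
Total occurrences: 2

2


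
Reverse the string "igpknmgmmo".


Input: igpknmgmmo
Reading characters right to left:
  Position 9: 'o'
  Position 8: 'm'
  Position 7: 'm'
  Position 6: 'g'
  Position 5: 'm'
  Position 4: 'n'
  Position 3: 'k'
  Position 2: 'p'
  Position 1: 'g'
  Position 0: 'i'
Reversed: ommgmnkpgi

ommgmnkpgi


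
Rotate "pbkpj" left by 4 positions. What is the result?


Input: "pbkpj", rotate left by 4
First 4 characters: "pbkp"
Remaining characters: "j"
Concatenate remaining + first: "j" + "pbkp" = "jpbkp"

jpbkp


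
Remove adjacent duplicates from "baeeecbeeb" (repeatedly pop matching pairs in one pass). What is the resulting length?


Input: baeeecbeeb
Stack-based adjacent duplicate removal:
  Read 'b': push. Stack: b
  Read 'a': push. Stack: ba
  Read 'e': push. Stack: bae
  Read 'e': matches stack top 'e' => pop. Stack: ba
  Read 'e': push. Stack: bae
  Read 'c': push. Stack: baec
  Read 'b': push. Stack: baecb
  Read 'e': push. Stack: baecbe
  Read 'e': matches stack top 'e' => pop. Stack: baecb
  Read 'b': matches stack top 'b' => pop. Stack: baec
Final stack: "baec" (length 4)

4


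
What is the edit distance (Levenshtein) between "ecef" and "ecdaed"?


Computing edit distance: "ecef" -> "ecdaed"
DP table:
           e    c    d    a    e    d
      0    1    2    3    4    5    6
  e   1    0    1    2    3    4    5
  c   2    1    0    1    2    3    4
  e   3    2    1    1    2    2    3
  f   4    3    2    2    2    3    3
Edit distance = dp[4][6] = 3

3


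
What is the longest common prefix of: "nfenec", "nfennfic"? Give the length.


Words: nfenec, nfennfic
  Position 0: all 'n' => match
  Position 1: all 'f' => match
  Position 2: all 'e' => match
  Position 3: all 'n' => match
  Position 4: ('e', 'n') => mismatch, stop
LCP = "nfen" (length 4)

4


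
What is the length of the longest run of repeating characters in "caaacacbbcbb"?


Input: "caaacacbbcbb"
Scanning for longest run:
  Position 1 ('a'): new char, reset run to 1
  Position 2 ('a'): continues run of 'a', length=2
  Position 3 ('a'): continues run of 'a', length=3
  Position 4 ('c'): new char, reset run to 1
  Position 5 ('a'): new char, reset run to 1
  Position 6 ('c'): new char, reset run to 1
  Position 7 ('b'): new char, reset run to 1
  Position 8 ('b'): continues run of 'b', length=2
  Position 9 ('c'): new char, reset run to 1
  Position 10 ('b'): new char, reset run to 1
  Position 11 ('b'): continues run of 'b', length=2
Longest run: 'a' with length 3

3


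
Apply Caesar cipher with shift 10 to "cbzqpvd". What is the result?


Caesar cipher: shift "cbzqpvd" by 10
  'c' (pos 2) + 10 = pos 12 = 'm'
  'b' (pos 1) + 10 = pos 11 = 'l'
  'z' (pos 25) + 10 = pos 9 = 'j'
  'q' (pos 16) + 10 = pos 0 = 'a'
  'p' (pos 15) + 10 = pos 25 = 'z'
  'v' (pos 21) + 10 = pos 5 = 'f'
  'd' (pos 3) + 10 = pos 13 = 'n'
Result: mljazfn

mljazfn


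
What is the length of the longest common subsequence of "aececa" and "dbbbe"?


LCS of "aececa" and "dbbbe"
DP table:
           d    b    b    b    e
      0    0    0    0    0    0
  a   0    0    0    0    0    0
  e   0    0    0    0    0    1
  c   0    0    0    0    0    1
  e   0    0    0    0    0    1
  c   0    0    0    0    0    1
  a   0    0    0    0    0    1
LCS length = dp[6][5] = 1

1


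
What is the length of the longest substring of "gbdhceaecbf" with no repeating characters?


Input: "gbdhceaecbf"
Sliding window (track last position of each char):
  Position 0 ('g'): window [0,0] length 1 -- new best
  Position 1 ('b'): window [0,1] length 2 -- new best
  Position 2 ('d'): window [0,2] length 3 -- new best
  Position 3 ('h'): window [0,3] length 4 -- new best
  Position 4 ('c'): window [0,4] length 5 -- new best
  Position 5 ('e'): window [0,5] length 6 -- new best
  Position 6 ('a'): window [0,6] length 7 -- new best
  Position 7 ('e'): repeat (last at 5), move window start to 6
  Position 7 ('e'): window [6,7] length 2
  Position 8 ('c'): window [6,8] length 3
  Position 9 ('b'): window [6,9] length 4
  Position 10 ('f'): window [6,10] length 5
Longest substring with no repeats: "gbdhcea" with length 7

7


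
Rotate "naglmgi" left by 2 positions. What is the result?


Input: "naglmgi", rotate left by 2
First 2 characters: "na"
Remaining characters: "glmgi"
Concatenate remaining + first: "glmgi" + "na" = "glmgina"

glmgina


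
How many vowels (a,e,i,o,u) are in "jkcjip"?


Input: jkcjip
Checking each character:
  'j' at position 0: consonant
  'k' at position 1: consonant
  'c' at position 2: consonant
  'j' at position 3: consonant
  'i' at position 4: vowel (running total: 1)
  'p' at position 5: consonant
Total vowels: 1

1


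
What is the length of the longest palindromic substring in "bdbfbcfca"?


Input: "bdbfbcfca"
Checking substrings for palindromes:
  [0:3] "bdb" (len 3) => palindrome
  [2:5] "bfb" (len 3) => palindrome
  [5:8] "cfc" (len 3) => palindrome
Longest palindromic substring: "bdb" with length 3

3


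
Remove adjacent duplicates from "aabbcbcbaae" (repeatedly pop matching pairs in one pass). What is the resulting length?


Input: aabbcbcbaae
Stack-based adjacent duplicate removal:
  Read 'a': push. Stack: a
  Read 'a': matches stack top 'a' => pop. Stack: (empty)
  Read 'b': push. Stack: b
  Read 'b': matches stack top 'b' => pop. Stack: (empty)
  Read 'c': push. Stack: c
  Read 'b': push. Stack: cb
  Read 'c': push. Stack: cbc
  Read 'b': push. Stack: cbcb
  Read 'a': push. Stack: cbcba
  Read 'a': matches stack top 'a' => pop. Stack: cbcb
  Read 'e': push. Stack: cbcbe
Final stack: "cbcbe" (length 5)

5


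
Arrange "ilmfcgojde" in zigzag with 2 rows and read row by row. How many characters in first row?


Zigzag "ilmfcgojde" into 2 rows:
Placing characters:
  'i' => row 0
  'l' => row 1
  'm' => row 0
  'f' => row 1
  'c' => row 0
  'g' => row 1
  'o' => row 0
  'j' => row 1
  'd' => row 0
  'e' => row 1
Rows:
  Row 0: "imcod"
  Row 1: "lfgje"
First row length: 5

5


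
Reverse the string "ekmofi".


Input: ekmofi
Reading characters right to left:
  Position 5: 'i'
  Position 4: 'f'
  Position 3: 'o'
  Position 2: 'm'
  Position 1: 'k'
  Position 0: 'e'
Reversed: ifomke

ifomke


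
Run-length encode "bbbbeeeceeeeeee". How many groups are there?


Input: bbbbeeeceeeeeee
Scanning for consecutive runs:
  Group 1: 'b' x 4 (positions 0-3)
  Group 2: 'e' x 3 (positions 4-6)
  Group 3: 'c' x 1 (positions 7-7)
  Group 4: 'e' x 7 (positions 8-14)
Total groups: 4

4


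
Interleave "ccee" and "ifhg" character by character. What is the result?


Interleaving "ccee" and "ifhg":
  Position 0: 'c' from first, 'i' from second => "ci"
  Position 1: 'c' from first, 'f' from second => "cf"
  Position 2: 'e' from first, 'h' from second => "eh"
  Position 3: 'e' from first, 'g' from second => "eg"
Result: cicfeheg

cicfeheg


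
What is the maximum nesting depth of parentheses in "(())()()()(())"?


Input: "(())()()()(())"
Tracking depth:
  Position 0 '(': depth becomes 1
  Position 1 '(': depth becomes 2
  Position 2 ')': depth becomes 1
  Position 3 ')': depth becomes 0
  Position 4 '(': depth becomes 1
  Position 5 ')': depth becomes 0
  Position 6 '(': depth becomes 1
  Position 7 ')': depth becomes 0
  Position 8 '(': depth becomes 1
  Position 9 ')': depth becomes 0
  Position 10 '(': depth becomes 1
  Position 11 '(': depth becomes 2
  Position 12 ')': depth becomes 1
  Position 13 ')': depth becomes 0
Maximum depth reached: 2

2


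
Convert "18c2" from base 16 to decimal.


Input: "18c2" in base 16
Positional expansion:
  Digit '1' (value 1) x 16^3 = 4096
  Digit '8' (value 8) x 16^2 = 2048
  Digit 'c' (value 12) x 16^1 = 192
  Digit '2' (value 2) x 16^0 = 2
Sum = 6338

6338


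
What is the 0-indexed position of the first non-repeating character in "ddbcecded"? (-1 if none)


Input: ddbcecded
Character frequencies:
  'b': 1
  'c': 2
  'd': 4
  'e': 2
Scanning left to right for freq == 1:
  Position 0 ('d'): freq=4, skip
  Position 1 ('d'): freq=4, skip
  Position 2 ('b'): unique! => answer = 2

2


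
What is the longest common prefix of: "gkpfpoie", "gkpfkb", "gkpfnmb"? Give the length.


Words: gkpfpoie, gkpfkb, gkpfnmb
  Position 0: all 'g' => match
  Position 1: all 'k' => match
  Position 2: all 'p' => match
  Position 3: all 'f' => match
  Position 4: ('p', 'k', 'n') => mismatch, stop
LCP = "gkpf" (length 4)

4


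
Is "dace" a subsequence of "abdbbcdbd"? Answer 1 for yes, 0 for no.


Check if "dace" is a subsequence of "abdbbcdbd"
Greedy scan:
  Position 0 ('a'): no match needed
  Position 1 ('b'): no match needed
  Position 2 ('d'): matches sub[0] = 'd'
  Position 3 ('b'): no match needed
  Position 4 ('b'): no match needed
  Position 5 ('c'): no match needed
  Position 6 ('d'): no match needed
  Position 7 ('b'): no match needed
  Position 8 ('d'): no match needed
Only matched 1/4 characters => not a subsequence

0


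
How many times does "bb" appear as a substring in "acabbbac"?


Searching for "bb" in "acabbbac"
Scanning each position:
  Position 0: "ac" => no
  Position 1: "ca" => no
  Position 2: "ab" => no
  Position 3: "bb" => MATCH
  Position 4: "bb" => MATCH
  Position 5: "ba" => no
  Position 6: "ac" => no
Total occurrences: 2

2


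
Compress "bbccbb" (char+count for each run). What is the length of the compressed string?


Input: bbccbb
Runs:
  'b' x 2 => "b2"
  'c' x 2 => "c2"
  'b' x 2 => "b2"
Compressed: "b2c2b2"
Compressed length: 6

6


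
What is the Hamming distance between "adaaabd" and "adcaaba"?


Comparing "adaaabd" and "adcaaba" position by position:
  Position 0: 'a' vs 'a' => same
  Position 1: 'd' vs 'd' => same
  Position 2: 'a' vs 'c' => differ
  Position 3: 'a' vs 'a' => same
  Position 4: 'a' vs 'a' => same
  Position 5: 'b' vs 'b' => same
  Position 6: 'd' vs 'a' => differ
Total differences (Hamming distance): 2

2


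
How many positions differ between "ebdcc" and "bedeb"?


Comparing "ebdcc" and "bedeb" position by position:
  Position 0: 'e' vs 'b' => DIFFER
  Position 1: 'b' vs 'e' => DIFFER
  Position 2: 'd' vs 'd' => same
  Position 3: 'c' vs 'e' => DIFFER
  Position 4: 'c' vs 'b' => DIFFER
Positions that differ: 4

4


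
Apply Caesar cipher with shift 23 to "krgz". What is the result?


Caesar cipher: shift "krgz" by 23
  'k' (pos 10) + 23 = pos 7 = 'h'
  'r' (pos 17) + 23 = pos 14 = 'o'
  'g' (pos 6) + 23 = pos 3 = 'd'
  'z' (pos 25) + 23 = pos 22 = 'w'
Result: hodw

hodw


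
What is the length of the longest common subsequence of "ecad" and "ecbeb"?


LCS of "ecad" and "ecbeb"
DP table:
           e    c    b    e    b
      0    0    0    0    0    0
  e   0    1    1    1    1    1
  c   0    1    2    2    2    2
  a   0    1    2    2    2    2
  d   0    1    2    2    2    2
LCS length = dp[4][5] = 2

2


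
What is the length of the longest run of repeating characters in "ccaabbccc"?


Input: "ccaabbccc"
Scanning for longest run:
  Position 1 ('c'): continues run of 'c', length=2
  Position 2 ('a'): new char, reset run to 1
  Position 3 ('a'): continues run of 'a', length=2
  Position 4 ('b'): new char, reset run to 1
  Position 5 ('b'): continues run of 'b', length=2
  Position 6 ('c'): new char, reset run to 1
  Position 7 ('c'): continues run of 'c', length=2
  Position 8 ('c'): continues run of 'c', length=3
Longest run: 'c' with length 3

3


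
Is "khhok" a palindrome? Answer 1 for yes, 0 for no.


Input: khhok
Reversed: kohhk
  Compare pos 0 ('k') with pos 4 ('k'): match
  Compare pos 1 ('h') with pos 3 ('o'): MISMATCH
Result: not a palindrome

0


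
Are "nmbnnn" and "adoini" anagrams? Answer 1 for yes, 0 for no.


Strings: "nmbnnn", "adoini"
Sorted first:  bmnnnn
Sorted second: adiino
Differ at position 0: 'b' vs 'a' => not anagrams

0


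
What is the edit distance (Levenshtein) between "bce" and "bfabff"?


Computing edit distance: "bce" -> "bfabff"
DP table:
           b    f    a    b    f    f
      0    1    2    3    4    5    6
  b   1    0    1    2    3    4    5
  c   2    1    1    2    3    4    5
  e   3    2    2    2    3    4    5
Edit distance = dp[3][6] = 5

5


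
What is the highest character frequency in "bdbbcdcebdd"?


Input: bdbbcdcebdd
Character counts:
  'b': 4
  'c': 2
  'd': 4
  'e': 1
Maximum frequency: 4

4


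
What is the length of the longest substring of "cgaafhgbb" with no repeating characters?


Input: "cgaafhgbb"
Sliding window (track last position of each char):
  Position 0 ('c'): window [0,0] length 1 -- new best
  Position 1 ('g'): window [0,1] length 2 -- new best
  Position 2 ('a'): window [0,2] length 3 -- new best
  Position 3 ('a'): repeat (last at 2), move window start to 3
  Position 3 ('a'): window [3,3] length 1
  Position 4 ('f'): window [3,4] length 2
  Position 5 ('h'): window [3,5] length 3
  Position 6 ('g'): window [3,6] length 4 -- new best
  Position 7 ('b'): window [3,7] length 5 -- new best
  Position 8 ('b'): repeat (last at 7), move window start to 8
  Position 8 ('b'): window [8,8] length 1
Longest substring with no repeats: "afhgb" with length 5

5


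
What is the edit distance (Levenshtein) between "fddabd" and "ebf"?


Computing edit distance: "fddabd" -> "ebf"
DP table:
           e    b    f
      0    1    2    3
  f   1    1    2    2
  d   2    2    2    3
  d   3    3    3    3
  a   4    4    4    4
  b   5    5    4    5
  d   6    6    5    5
Edit distance = dp[6][3] = 5

5


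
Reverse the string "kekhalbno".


Input: kekhalbno
Reading characters right to left:
  Position 8: 'o'
  Position 7: 'n'
  Position 6: 'b'
  Position 5: 'l'
  Position 4: 'a'
  Position 3: 'h'
  Position 2: 'k'
  Position 1: 'e'
  Position 0: 'k'
Reversed: onblahkek

onblahkek


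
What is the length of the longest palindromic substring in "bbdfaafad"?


Input: "bbdfaafad"
Checking substrings for palindromes:
  [3:7] "faaf" (len 4) => palindrome
  [5:8] "afa" (len 3) => palindrome
  [0:2] "bb" (len 2) => palindrome
  [4:6] "aa" (len 2) => palindrome
Longest palindromic substring: "faaf" with length 4

4


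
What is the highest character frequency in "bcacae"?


Input: bcacae
Character counts:
  'a': 2
  'b': 1
  'c': 2
  'e': 1
Maximum frequency: 2

2


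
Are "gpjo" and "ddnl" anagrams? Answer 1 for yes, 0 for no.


Strings: "gpjo", "ddnl"
Sorted first:  gjop
Sorted second: ddln
Differ at position 0: 'g' vs 'd' => not anagrams

0


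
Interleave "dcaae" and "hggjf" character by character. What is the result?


Interleaving "dcaae" and "hggjf":
  Position 0: 'd' from first, 'h' from second => "dh"
  Position 1: 'c' from first, 'g' from second => "cg"
  Position 2: 'a' from first, 'g' from second => "ag"
  Position 3: 'a' from first, 'j' from second => "aj"
  Position 4: 'e' from first, 'f' from second => "ef"
Result: dhcgagajef

dhcgagajef


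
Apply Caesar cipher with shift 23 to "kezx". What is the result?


Caesar cipher: shift "kezx" by 23
  'k' (pos 10) + 23 = pos 7 = 'h'
  'e' (pos 4) + 23 = pos 1 = 'b'
  'z' (pos 25) + 23 = pos 22 = 'w'
  'x' (pos 23) + 23 = pos 20 = 'u'
Result: hbwu

hbwu


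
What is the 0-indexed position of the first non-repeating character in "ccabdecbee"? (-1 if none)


Input: ccabdecbee
Character frequencies:
  'a': 1
  'b': 2
  'c': 3
  'd': 1
  'e': 3
Scanning left to right for freq == 1:
  Position 0 ('c'): freq=3, skip
  Position 1 ('c'): freq=3, skip
  Position 2 ('a'): unique! => answer = 2

2


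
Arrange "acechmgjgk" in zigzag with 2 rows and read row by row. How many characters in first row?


Zigzag "acechmgjgk" into 2 rows:
Placing characters:
  'a' => row 0
  'c' => row 1
  'e' => row 0
  'c' => row 1
  'h' => row 0
  'm' => row 1
  'g' => row 0
  'j' => row 1
  'g' => row 0
  'k' => row 1
Rows:
  Row 0: "aehgg"
  Row 1: "ccmjk"
First row length: 5

5


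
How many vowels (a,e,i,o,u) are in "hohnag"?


Input: hohnag
Checking each character:
  'h' at position 0: consonant
  'o' at position 1: vowel (running total: 1)
  'h' at position 2: consonant
  'n' at position 3: consonant
  'a' at position 4: vowel (running total: 2)
  'g' at position 5: consonant
Total vowels: 2

2


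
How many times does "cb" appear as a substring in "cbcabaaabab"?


Searching for "cb" in "cbcabaaabab"
Scanning each position:
  Position 0: "cb" => MATCH
  Position 1: "bc" => no
  Position 2: "ca" => no
  Position 3: "ab" => no
  Position 4: "ba" => no
  Position 5: "aa" => no
  Position 6: "aa" => no
  Position 7: "ab" => no
  Position 8: "ba" => no
  Position 9: "ab" => no
Total occurrences: 1

1


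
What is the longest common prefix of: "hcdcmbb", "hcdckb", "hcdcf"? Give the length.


Words: hcdcmbb, hcdckb, hcdcf
  Position 0: all 'h' => match
  Position 1: all 'c' => match
  Position 2: all 'd' => match
  Position 3: all 'c' => match
  Position 4: ('m', 'k', 'f') => mismatch, stop
LCP = "hcdc" (length 4)

4


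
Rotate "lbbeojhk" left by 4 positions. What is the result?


Input: "lbbeojhk", rotate left by 4
First 4 characters: "lbbe"
Remaining characters: "ojhk"
Concatenate remaining + first: "ojhk" + "lbbe" = "ojhklbbe"

ojhklbbe


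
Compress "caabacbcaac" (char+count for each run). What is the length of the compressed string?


Input: caabacbcaac
Runs:
  'c' x 1 => "c1"
  'a' x 2 => "a2"
  'b' x 1 => "b1"
  'a' x 1 => "a1"
  'c' x 1 => "c1"
  'b' x 1 => "b1"
  'c' x 1 => "c1"
  'a' x 2 => "a2"
  'c' x 1 => "c1"
Compressed: "c1a2b1a1c1b1c1a2c1"
Compressed length: 18

18


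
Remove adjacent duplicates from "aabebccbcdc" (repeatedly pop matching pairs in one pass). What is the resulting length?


Input: aabebccbcdc
Stack-based adjacent duplicate removal:
  Read 'a': push. Stack: a
  Read 'a': matches stack top 'a' => pop. Stack: (empty)
  Read 'b': push. Stack: b
  Read 'e': push. Stack: be
  Read 'b': push. Stack: beb
  Read 'c': push. Stack: bebc
  Read 'c': matches stack top 'c' => pop. Stack: beb
  Read 'b': matches stack top 'b' => pop. Stack: be
  Read 'c': push. Stack: bec
  Read 'd': push. Stack: becd
  Read 'c': push. Stack: becdc
Final stack: "becdc" (length 5)

5


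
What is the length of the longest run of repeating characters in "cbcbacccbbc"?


Input: "cbcbacccbbc"
Scanning for longest run:
  Position 1 ('b'): new char, reset run to 1
  Position 2 ('c'): new char, reset run to 1
  Position 3 ('b'): new char, reset run to 1
  Position 4 ('a'): new char, reset run to 1
  Position 5 ('c'): new char, reset run to 1
  Position 6 ('c'): continues run of 'c', length=2
  Position 7 ('c'): continues run of 'c', length=3
  Position 8 ('b'): new char, reset run to 1
  Position 9 ('b'): continues run of 'b', length=2
  Position 10 ('c'): new char, reset run to 1
Longest run: 'c' with length 3

3


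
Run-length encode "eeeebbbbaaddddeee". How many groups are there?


Input: eeeebbbbaaddddeee
Scanning for consecutive runs:
  Group 1: 'e' x 4 (positions 0-3)
  Group 2: 'b' x 4 (positions 4-7)
  Group 3: 'a' x 2 (positions 8-9)
  Group 4: 'd' x 4 (positions 10-13)
  Group 5: 'e' x 3 (positions 14-16)
Total groups: 5

5


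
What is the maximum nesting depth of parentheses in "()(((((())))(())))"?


Input: "()(((((())))(())))"
Tracking depth:
  Position 0 '(': depth becomes 1
  Position 1 ')': depth becomes 0
  Position 2 '(': depth becomes 1
  Position 3 '(': depth becomes 2
  Position 4 '(': depth becomes 3
  Position 5 '(': depth becomes 4
  Position 6 '(': depth becomes 5
  Position 7 '(': depth becomes 6
  Position 8 ')': depth becomes 5
  Position 9 ')': depth becomes 4
  Position 10 ')': depth becomes 3
  Position 11 ')': depth becomes 2
  Position 12 '(': depth becomes 3
  Position 13 '(': depth becomes 4
  Position 14 ')': depth becomes 3
  Position 15 ')': depth becomes 2
  Position 16 ')': depth becomes 1
  Position 17 ')': depth becomes 0
Maximum depth reached: 6

6


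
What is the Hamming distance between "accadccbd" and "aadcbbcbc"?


Comparing "accadccbd" and "aadcbbcbc" position by position:
  Position 0: 'a' vs 'a' => same
  Position 1: 'c' vs 'a' => differ
  Position 2: 'c' vs 'd' => differ
  Position 3: 'a' vs 'c' => differ
  Position 4: 'd' vs 'b' => differ
  Position 5: 'c' vs 'b' => differ
  Position 6: 'c' vs 'c' => same
  Position 7: 'b' vs 'b' => same
  Position 8: 'd' vs 'c' => differ
Total differences (Hamming distance): 6

6


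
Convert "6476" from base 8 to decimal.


Input: "6476" in base 8
Positional expansion:
  Digit '6' (value 6) x 8^3 = 3072
  Digit '4' (value 4) x 8^2 = 256
  Digit '7' (value 7) x 8^1 = 56
  Digit '6' (value 6) x 8^0 = 6
Sum = 3390

3390


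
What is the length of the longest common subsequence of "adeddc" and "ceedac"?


LCS of "adeddc" and "ceedac"
DP table:
           c    e    e    d    a    c
      0    0    0    0    0    0    0
  a   0    0    0    0    0    1    1
  d   0    0    0    0    1    1    1
  e   0    0    1    1    1    1    1
  d   0    0    1    1    2    2    2
  d   0    0    1    1    2    2    2
  c   0    1    1    1    2    2    3
LCS length = dp[6][6] = 3

3


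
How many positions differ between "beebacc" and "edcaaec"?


Comparing "beebacc" and "edcaaec" position by position:
  Position 0: 'b' vs 'e' => DIFFER
  Position 1: 'e' vs 'd' => DIFFER
  Position 2: 'e' vs 'c' => DIFFER
  Position 3: 'b' vs 'a' => DIFFER
  Position 4: 'a' vs 'a' => same
  Position 5: 'c' vs 'e' => DIFFER
  Position 6: 'c' vs 'c' => same
Positions that differ: 5

5


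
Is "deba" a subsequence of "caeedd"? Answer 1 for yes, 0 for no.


Check if "deba" is a subsequence of "caeedd"
Greedy scan:
  Position 0 ('c'): no match needed
  Position 1 ('a'): no match needed
  Position 2 ('e'): no match needed
  Position 3 ('e'): no match needed
  Position 4 ('d'): matches sub[0] = 'd'
  Position 5 ('d'): no match needed
Only matched 1/4 characters => not a subsequence

0


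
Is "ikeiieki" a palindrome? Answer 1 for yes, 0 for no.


Input: ikeiieki
Reversed: ikeiieki
  Compare pos 0 ('i') with pos 7 ('i'): match
  Compare pos 1 ('k') with pos 6 ('k'): match
  Compare pos 2 ('e') with pos 5 ('e'): match
  Compare pos 3 ('i') with pos 4 ('i'): match
Result: palindrome

1


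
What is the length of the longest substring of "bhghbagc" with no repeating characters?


Input: "bhghbagc"
Sliding window (track last position of each char):
  Position 0 ('b'): window [0,0] length 1 -- new best
  Position 1 ('h'): window [0,1] length 2 -- new best
  Position 2 ('g'): window [0,2] length 3 -- new best
  Position 3 ('h'): repeat (last at 1), move window start to 2
  Position 3 ('h'): window [2,3] length 2
  Position 4 ('b'): window [2,4] length 3
  Position 5 ('a'): window [2,5] length 4 -- new best
  Position 6 ('g'): repeat (last at 2), move window start to 3
  Position 6 ('g'): window [3,6] length 4
  Position 7 ('c'): window [3,7] length 5 -- new best
Longest substring with no repeats: "hbagc" with length 5

5


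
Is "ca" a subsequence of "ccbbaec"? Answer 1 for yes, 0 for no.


Check if "ca" is a subsequence of "ccbbaec"
Greedy scan:
  Position 0 ('c'): matches sub[0] = 'c'
  Position 1 ('c'): no match needed
  Position 2 ('b'): no match needed
  Position 3 ('b'): no match needed
  Position 4 ('a'): matches sub[1] = 'a'
  Position 5 ('e'): no match needed
  Position 6 ('c'): no match needed
All 2 characters matched => is a subsequence

1


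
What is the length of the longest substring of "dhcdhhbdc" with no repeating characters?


Input: "dhcdhhbdc"
Sliding window (track last position of each char):
  Position 0 ('d'): window [0,0] length 1 -- new best
  Position 1 ('h'): window [0,1] length 2 -- new best
  Position 2 ('c'): window [0,2] length 3 -- new best
  Position 3 ('d'): repeat (last at 0), move window start to 1
  Position 3 ('d'): window [1,3] length 3
  Position 4 ('h'): repeat (last at 1), move window start to 2
  Position 4 ('h'): window [2,4] length 3
  Position 5 ('h'): repeat (last at 4), move window start to 5
  Position 5 ('h'): window [5,5] length 1
  Position 6 ('b'): window [5,6] length 2
  Position 7 ('d'): window [5,7] length 3
  Position 8 ('c'): window [5,8] length 4 -- new best
Longest substring with no repeats: "hbdc" with length 4

4


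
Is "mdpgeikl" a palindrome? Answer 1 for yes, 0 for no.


Input: mdpgeikl
Reversed: lkiegpdm
  Compare pos 0 ('m') with pos 7 ('l'): MISMATCH
  Compare pos 1 ('d') with pos 6 ('k'): MISMATCH
  Compare pos 2 ('p') with pos 5 ('i'): MISMATCH
  Compare pos 3 ('g') with pos 4 ('e'): MISMATCH
Result: not a palindrome

0


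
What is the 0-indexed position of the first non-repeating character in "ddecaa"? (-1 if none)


Input: ddecaa
Character frequencies:
  'a': 2
  'c': 1
  'd': 2
  'e': 1
Scanning left to right for freq == 1:
  Position 0 ('d'): freq=2, skip
  Position 1 ('d'): freq=2, skip
  Position 2 ('e'): unique! => answer = 2

2


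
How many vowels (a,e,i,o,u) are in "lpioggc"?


Input: lpioggc
Checking each character:
  'l' at position 0: consonant
  'p' at position 1: consonant
  'i' at position 2: vowel (running total: 1)
  'o' at position 3: vowel (running total: 2)
  'g' at position 4: consonant
  'g' at position 5: consonant
  'c' at position 6: consonant
Total vowels: 2

2
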